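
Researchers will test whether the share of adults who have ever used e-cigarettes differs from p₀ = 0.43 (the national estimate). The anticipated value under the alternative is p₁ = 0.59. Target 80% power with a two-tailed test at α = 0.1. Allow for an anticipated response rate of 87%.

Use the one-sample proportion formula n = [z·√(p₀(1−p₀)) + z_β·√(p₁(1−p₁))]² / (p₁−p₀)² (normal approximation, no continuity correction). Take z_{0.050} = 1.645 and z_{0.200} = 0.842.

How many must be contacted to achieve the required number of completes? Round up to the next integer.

n = 68

n = [z_{α/2}·√(p₀q₀) + z_β·√(p₁q₁)]² / (p₁ − p₀)²
  = [1.645·√(0.43·0.57) + 0.842·√(0.59·0.41)]² / (0.16)²
  = [1.645·0.4951 + 0.842·0.4918]² / 0.0256
  = [1.2285]² / 0.0256
  = 58.96
Adjust for 87% response: 58.96 / 0.87 = 67.77.
Round up → n = 68.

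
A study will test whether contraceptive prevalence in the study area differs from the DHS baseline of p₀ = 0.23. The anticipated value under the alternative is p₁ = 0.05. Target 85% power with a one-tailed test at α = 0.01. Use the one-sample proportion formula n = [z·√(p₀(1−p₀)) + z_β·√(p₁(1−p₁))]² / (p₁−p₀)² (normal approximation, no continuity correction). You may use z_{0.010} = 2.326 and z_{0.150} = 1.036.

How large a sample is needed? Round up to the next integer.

n = [z_α·√(p₀q₀) + z_β·√(p₁q₁)]² / (p₁ − p₀)²
  = [2.326·√(0.23·0.77) + 1.036·√(0.05·0.95)]² / (-0.18)²
  = [2.326·0.4208 + 1.036·0.2179]² / 0.0324
  = [1.2046]² / 0.0324
  = 44.79
Round up → n = 45.

n = 45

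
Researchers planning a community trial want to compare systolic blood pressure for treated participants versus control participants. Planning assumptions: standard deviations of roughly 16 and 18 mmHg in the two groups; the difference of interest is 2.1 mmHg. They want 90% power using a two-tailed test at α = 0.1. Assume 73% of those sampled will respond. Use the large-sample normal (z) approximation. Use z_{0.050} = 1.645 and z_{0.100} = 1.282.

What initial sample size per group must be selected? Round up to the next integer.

n = 1544 per group

n = (z_{α/2} + z_β)² · (σ₁² + σ₂²) / δ²
  = (1.645 + 1.282)² · (16² + 18² = 580) / 2.1²
  = 8.5673 · 580 / 4.41
  = 1126.77
Adjust for 73% response: 1126.77 / 0.73 = 1543.52.
Round up → n = 1544 per group.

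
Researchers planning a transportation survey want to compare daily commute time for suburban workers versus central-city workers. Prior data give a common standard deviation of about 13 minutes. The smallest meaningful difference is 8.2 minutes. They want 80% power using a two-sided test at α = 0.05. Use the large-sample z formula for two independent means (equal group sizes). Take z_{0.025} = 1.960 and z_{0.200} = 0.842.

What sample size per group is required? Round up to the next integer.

n = (z_{α/2} + z_β)² · (σ₁² + σ₂²) / δ²
  = (1.960 + 0.842)² · (2·13² = 338) / 8.2²
  = 7.8512 · 338 / 67.24
  = 39.47
Round up → n = 40 per group.

n = 40 per group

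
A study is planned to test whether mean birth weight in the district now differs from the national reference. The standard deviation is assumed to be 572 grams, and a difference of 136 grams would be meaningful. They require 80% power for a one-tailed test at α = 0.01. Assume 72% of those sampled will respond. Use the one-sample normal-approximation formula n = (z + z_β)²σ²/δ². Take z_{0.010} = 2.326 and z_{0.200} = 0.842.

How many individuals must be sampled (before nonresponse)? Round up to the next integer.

n = (z_α + z_β)² · σ² / δ²
  = (2.326 + 0.842)² · 572² / 136²
  = 10.0362 · 327184 / 18496
  = 177.54
Adjust for 72% response: 177.54 / 0.72 = 246.58.
Round up → n = 247.

n = 247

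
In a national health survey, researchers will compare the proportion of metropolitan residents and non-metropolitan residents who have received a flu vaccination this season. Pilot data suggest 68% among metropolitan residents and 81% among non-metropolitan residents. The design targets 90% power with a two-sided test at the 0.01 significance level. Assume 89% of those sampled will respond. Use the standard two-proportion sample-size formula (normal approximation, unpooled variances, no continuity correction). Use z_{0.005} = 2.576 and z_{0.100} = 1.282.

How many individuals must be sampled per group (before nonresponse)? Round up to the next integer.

n = 368 per group

n = (z_{α/2} + z_β)² · [p₁(1−p₁) + p₂(1−p₂)] / (p₁ − p₂)²
  = (2.576 + 1.282)² · (0.68·0.32 + 0.81·0.19) / (-0.13)²
  = (3.858)² · (0.2176 + 0.1539) / 0.0169
  = 14.8842 · 0.3715 / 0.0169
  = 327.19
Adjust for 89% response: 327.19 / 0.89 = 367.63.
Round up → n = 368 per group.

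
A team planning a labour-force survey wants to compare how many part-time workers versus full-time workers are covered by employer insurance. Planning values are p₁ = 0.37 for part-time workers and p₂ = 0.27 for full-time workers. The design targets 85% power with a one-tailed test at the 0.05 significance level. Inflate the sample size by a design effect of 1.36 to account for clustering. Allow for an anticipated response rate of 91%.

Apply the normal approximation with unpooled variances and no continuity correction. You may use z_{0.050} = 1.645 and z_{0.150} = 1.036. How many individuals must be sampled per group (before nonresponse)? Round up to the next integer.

n = 463 per group

n = (z_α + z_β)² · [p₁(1−p₁) + p₂(1−p₂)] / (p₁ − p₂)²
  = (1.645 + 1.036)² · (0.37·0.63 + 0.27·0.73) / (0.10)²
  = (2.681)² · (0.2331 + 0.1971) / 0.0100
  = 7.1878 · 0.4302 / 0.0100
  = 309.22
Design effect: 1.36 × 309.22 = 420.54.
Adjust for 91% response: 420.54 / 0.91 = 462.13.
Round up → n = 463 per group.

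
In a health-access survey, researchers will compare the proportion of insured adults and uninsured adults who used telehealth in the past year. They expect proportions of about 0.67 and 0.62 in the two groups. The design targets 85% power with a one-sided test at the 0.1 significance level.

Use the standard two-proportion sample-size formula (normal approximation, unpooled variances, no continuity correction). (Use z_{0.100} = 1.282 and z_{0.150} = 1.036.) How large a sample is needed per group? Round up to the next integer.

n = 982 per group

n = (z_α + z_β)² · [p₁(1−p₁) + p₂(1−p₂)] / (p₁ − p₂)²
  = (1.282 + 1.036)² · (0.67·0.33 + 0.62·0.38) / (0.05)²
  = (2.318)² · (0.2211 + 0.2356) / 0.0025
  = 5.3731 · 0.4567 / 0.0025
  = 981.56
Round up → n = 982 per group.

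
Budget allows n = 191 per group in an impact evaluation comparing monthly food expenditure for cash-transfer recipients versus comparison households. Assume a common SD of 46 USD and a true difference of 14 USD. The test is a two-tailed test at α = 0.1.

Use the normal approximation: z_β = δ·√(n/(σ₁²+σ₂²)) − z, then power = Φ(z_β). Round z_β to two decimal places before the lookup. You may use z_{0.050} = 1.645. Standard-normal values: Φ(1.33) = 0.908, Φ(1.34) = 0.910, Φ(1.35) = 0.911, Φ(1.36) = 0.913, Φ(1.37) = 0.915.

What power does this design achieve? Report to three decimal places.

Power ≈ 0.908

z_β = δ·√(n/(σ₁²+σ₂²)) − z_{α/2}
    = 14 · √(191/4232) − 1.645
    = 14 · 0.21244 − 1.645
    = 2.9742 − 1.645 = 1.3292 → 1.33
Power = Φ(1.33) = 0.908.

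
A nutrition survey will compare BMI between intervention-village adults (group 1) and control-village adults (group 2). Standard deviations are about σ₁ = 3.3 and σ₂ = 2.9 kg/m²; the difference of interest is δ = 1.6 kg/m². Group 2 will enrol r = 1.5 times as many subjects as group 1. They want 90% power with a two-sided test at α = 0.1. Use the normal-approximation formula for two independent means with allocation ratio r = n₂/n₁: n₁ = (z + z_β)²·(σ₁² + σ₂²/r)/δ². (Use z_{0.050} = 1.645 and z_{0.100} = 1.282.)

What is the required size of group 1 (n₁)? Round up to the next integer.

n₁ = 56

n₁ = (z_{α/2} + z_β)² · (σ₁² + σ₂²/r) / δ²
   = (1.645 + 1.282)² · (3.3² + 2.9²/1.5) / 1.6²
   = 8.5673 · (10.89 + 5.6067) / 2.56
   = 8.5673 · 16.4967 / 2.56
   = 55.21
Round up → n₁ = 56; n₂ = r·n₁ = 1.5 × 56 = 84.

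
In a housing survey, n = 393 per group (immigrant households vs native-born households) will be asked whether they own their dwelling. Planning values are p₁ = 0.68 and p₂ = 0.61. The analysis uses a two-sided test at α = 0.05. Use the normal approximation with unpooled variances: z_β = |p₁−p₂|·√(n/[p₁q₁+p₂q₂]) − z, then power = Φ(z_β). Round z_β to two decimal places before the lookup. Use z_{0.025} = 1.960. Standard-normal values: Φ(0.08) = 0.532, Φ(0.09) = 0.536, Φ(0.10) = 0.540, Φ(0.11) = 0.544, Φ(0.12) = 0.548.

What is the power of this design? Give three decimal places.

Power ≈ 0.540

z_β = |p₁−p₂|·√(n/[p₁q₁+p₂q₂]) − z_{α/2}
    = 0.07 · √(393/0.4555) − 1.960
    = 0.07 · 29.3733 − 1.960
    = 2.0561 − 1.960 = 0.0961 → 0.10
Power = Φ(0.10) = 0.540.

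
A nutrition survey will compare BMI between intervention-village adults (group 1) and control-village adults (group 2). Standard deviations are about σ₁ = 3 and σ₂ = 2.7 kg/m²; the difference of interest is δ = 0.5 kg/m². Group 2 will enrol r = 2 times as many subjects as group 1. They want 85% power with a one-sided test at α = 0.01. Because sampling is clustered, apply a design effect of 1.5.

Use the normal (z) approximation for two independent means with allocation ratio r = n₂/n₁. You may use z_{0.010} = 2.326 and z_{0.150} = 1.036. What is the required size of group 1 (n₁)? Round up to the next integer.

n₁ = (z_α + z_β)² · (σ₁² + σ₂²/r) / δ²
   = (2.326 + 1.036)² · (3² + 2.7²/2) / 0.5²
   = 11.3030 · (9 + 3.645) / 0.25
   = 11.3030 · 12.645 / 0.25
   = 571.71
Design effect: 1.5 × 571.71 = 857.56.
Round up → n₁ = 858; n₂ = r·n₁ = 2 × 858 = 1716.

n₁ = 858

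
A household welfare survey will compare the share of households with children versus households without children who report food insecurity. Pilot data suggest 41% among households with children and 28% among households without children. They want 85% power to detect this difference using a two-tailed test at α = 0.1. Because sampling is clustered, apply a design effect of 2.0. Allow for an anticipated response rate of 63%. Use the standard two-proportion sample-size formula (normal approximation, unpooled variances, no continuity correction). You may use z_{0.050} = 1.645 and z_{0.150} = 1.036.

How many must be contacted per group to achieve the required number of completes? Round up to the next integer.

n = 599 per group

n = (z_{α/2} + z_β)² · [p₁(1−p₁) + p₂(1−p₂)] / (p₁ − p₂)²
  = (1.645 + 1.036)² · (0.41·0.59 + 0.28·0.72) / (0.13)²
  = (2.681)² · (0.2419 + 0.2016) / 0.0169
  = 7.1878 · 0.4435 / 0.0169
  = 188.63
Design effect: 2.0 × 188.63 = 377.25.
Adjust for 63% response: 377.25 / 0.63 = 598.81.
Round up → n = 599 per group.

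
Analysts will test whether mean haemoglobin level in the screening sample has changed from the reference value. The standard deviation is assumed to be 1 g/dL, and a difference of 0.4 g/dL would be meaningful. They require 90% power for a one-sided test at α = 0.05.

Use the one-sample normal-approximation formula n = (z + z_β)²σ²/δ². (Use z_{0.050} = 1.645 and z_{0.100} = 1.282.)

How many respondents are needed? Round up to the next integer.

n = 54

n = (z_α + z_β)² · σ² / δ²
  = (1.645 + 1.282)² · 1² / 0.4²
  = 8.5673 · 1 / 0.16
  = 53.55
Round up → n = 54.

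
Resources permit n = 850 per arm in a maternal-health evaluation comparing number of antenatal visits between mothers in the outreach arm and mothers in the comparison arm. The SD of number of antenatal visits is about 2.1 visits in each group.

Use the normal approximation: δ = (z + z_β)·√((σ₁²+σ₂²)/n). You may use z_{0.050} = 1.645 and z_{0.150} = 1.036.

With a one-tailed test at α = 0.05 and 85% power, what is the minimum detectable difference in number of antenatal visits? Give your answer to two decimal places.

δ = (z_α + z_β) · √((σ₁²+σ₂²)/n)
  = (1.645 + 1.036) · √(8.82/850)
  = 2.681 · √0.01038
  = 2.681 · 0.1019
  = 0.2731

Minimum detectable difference ≈ 0.27 visits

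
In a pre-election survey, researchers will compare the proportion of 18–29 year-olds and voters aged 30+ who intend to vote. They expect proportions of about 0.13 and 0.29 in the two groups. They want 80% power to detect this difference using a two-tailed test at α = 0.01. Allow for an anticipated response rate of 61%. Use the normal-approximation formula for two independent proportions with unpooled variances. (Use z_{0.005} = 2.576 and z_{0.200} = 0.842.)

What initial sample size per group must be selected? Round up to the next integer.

n = 239 per group

n = (z_{α/2} + z_β)² · [p₁(1−p₁) + p₂(1−p₂)] / (p₁ − p₂)²
  = (2.576 + 0.842)² · (0.13·0.87 + 0.29·0.71) / (-0.16)²
  = (3.418)² · (0.1131 + 0.2059) / 0.0256
  = 11.6827 · 0.3190 / 0.0256
  = 145.58
Adjust for 61% response: 145.58 / 0.61 = 238.65.
Round up → n = 239 per group.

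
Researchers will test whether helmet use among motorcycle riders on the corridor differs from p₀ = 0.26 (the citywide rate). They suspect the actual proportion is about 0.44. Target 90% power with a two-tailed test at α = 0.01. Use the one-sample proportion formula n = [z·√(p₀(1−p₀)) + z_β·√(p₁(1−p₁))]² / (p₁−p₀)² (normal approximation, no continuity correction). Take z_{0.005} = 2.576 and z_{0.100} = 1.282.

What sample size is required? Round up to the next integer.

n = 97

n = [z_{α/2}·√(p₀q₀) + z_β·√(p₁q₁)]² / (p₁ − p₀)²
  = [2.576·√(0.26·0.74) + 1.282·√(0.44·0.56)]² / (0.18)²
  = [2.576·0.4386 + 1.282·0.4964]² / 0.0324
  = [1.7663]² / 0.0324
  = 96.29
Round up → n = 97.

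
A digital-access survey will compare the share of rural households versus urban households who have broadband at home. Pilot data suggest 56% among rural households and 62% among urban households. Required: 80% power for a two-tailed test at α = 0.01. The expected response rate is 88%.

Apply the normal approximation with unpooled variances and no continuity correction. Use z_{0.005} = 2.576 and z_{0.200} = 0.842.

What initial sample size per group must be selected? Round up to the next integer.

n = (z_{α/2} + z_β)² · [p₁(1−p₁) + p₂(1−p₂)] / (p₁ − p₂)²
  = (2.576 + 0.842)² · (0.56·0.44 + 0.62·0.38) / (-0.06)²
  = (3.418)² · (0.2464 + 0.2356) / 0.0036
  = 11.6827 · 0.4820 / 0.0036
  = 1564.19
Adjust for 88% response: 1564.19 / 0.88 = 1777.49.
Round up → n = 1778 per group.

n = 1778 per group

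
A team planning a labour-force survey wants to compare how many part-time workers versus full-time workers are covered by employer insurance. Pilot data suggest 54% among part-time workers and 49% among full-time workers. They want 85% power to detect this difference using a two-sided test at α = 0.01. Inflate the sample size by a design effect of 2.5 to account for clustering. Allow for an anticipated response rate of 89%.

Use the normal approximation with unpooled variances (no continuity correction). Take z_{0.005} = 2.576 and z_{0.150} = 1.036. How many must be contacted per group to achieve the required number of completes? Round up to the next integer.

n = (z_{α/2} + z_β)² · [p₁(1−p₁) + p₂(1−p₂)] / (p₁ − p₂)²
  = (2.576 + 1.036)² · (0.54·0.46 + 0.49·0.51) / (0.05)²
  = (3.612)² · (0.2484 + 0.2499) / 0.0025
  = 13.0465 · 0.4983 / 0.0025
  = 2600.44
Design effect: 2.5 × 2600.44 = 6501.09.
Adjust for 89% response: 6501.09 / 0.89 = 7304.60.
Round up → n = 7305 per group.

n = 7305 per group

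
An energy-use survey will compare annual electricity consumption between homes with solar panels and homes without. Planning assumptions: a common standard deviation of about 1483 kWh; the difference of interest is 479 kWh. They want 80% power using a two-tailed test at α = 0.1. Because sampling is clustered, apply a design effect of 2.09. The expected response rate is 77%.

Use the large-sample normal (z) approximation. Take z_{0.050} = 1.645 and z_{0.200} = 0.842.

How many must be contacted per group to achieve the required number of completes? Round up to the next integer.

n = (z_{α/2} + z_β)² · (σ₁² + σ₂²) / δ²
  = (1.645 + 0.842)² · (2·1483² = 4398578) / 479²
  = 6.1852 · 4398578 / 229441
  = 118.57
Design effect: 2.09 × 118.57 = 247.82.
Adjust for 77% response: 247.82 / 0.77 = 321.85.
Round up → n = 322 per group.

n = 322 per group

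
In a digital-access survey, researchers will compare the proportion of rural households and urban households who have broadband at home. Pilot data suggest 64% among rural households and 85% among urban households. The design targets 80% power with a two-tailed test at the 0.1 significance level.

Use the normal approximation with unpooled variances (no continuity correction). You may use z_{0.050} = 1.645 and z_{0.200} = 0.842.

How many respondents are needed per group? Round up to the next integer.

n = 51 per group

n = (z_{α/2} + z_β)² · [p₁(1−p₁) + p₂(1−p₂)] / (p₁ − p₂)²
  = (1.645 + 0.842)² · (0.64·0.36 + 0.85·0.15) / (-0.21)²
  = (2.487)² · (0.2304 + 0.1275) / 0.0441
  = 6.1852 · 0.3579 / 0.0441
  = 50.20
Round up → n = 51 per group.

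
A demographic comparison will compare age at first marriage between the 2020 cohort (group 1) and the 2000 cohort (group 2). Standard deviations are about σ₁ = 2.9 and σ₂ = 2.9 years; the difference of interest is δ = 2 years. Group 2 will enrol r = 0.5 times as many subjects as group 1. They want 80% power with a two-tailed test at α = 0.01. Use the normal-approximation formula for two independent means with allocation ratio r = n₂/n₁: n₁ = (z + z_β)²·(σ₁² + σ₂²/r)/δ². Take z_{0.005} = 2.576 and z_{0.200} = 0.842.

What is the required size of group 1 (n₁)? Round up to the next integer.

n₁ = (z_{α/2} + z_β)² · (σ₁² + σ₂²/r) / δ²
   = (2.576 + 0.842)² · (2.9² + 2.9²/0.5) / 2²
   = 11.6827 · (8.41 + 16.82) / 4
   = 11.6827 · 25.23 / 4
   = 73.69
Round up → n₁ = 74; n₂ = r·n₁ = 0.5 × 74 = 37.

n₁ = 74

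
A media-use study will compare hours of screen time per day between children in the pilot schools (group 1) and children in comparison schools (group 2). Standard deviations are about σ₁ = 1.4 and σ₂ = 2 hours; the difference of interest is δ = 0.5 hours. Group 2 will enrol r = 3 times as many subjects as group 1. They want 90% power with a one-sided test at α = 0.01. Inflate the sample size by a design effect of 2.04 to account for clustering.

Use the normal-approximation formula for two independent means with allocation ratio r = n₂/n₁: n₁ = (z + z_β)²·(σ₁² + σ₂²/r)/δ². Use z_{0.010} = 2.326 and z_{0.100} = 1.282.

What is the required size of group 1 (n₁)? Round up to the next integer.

n₁ = 350

n₁ = (z_α + z_β)² · (σ₁² + σ₂²/r) / δ²
   = (2.326 + 1.282)² · (1.4² + 2²/3) / 0.5²
   = 13.0177 · (1.96 + 1.3333) / 0.25
   = 13.0177 · 3.2933 / 0.25
   = 171.49
Design effect: 2.04 × 171.49 = 349.83.
Round up → n₁ = 350; n₂ = r·n₁ = 3 × 350 = 1050.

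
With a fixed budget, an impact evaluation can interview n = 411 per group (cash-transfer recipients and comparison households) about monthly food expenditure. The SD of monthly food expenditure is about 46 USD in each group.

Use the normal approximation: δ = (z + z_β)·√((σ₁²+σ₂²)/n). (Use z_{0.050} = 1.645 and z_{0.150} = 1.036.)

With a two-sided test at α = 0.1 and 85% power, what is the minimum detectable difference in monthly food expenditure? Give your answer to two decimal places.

δ = (z_{α/2} + z_β) · √((σ₁²+σ₂²)/n)
  = (1.645 + 1.036) · √(4232/411)
  = 2.681 · √10.2968
  = 2.681 · 3.2089
  = 8.6030

Minimum detectable difference ≈ 8.60 USD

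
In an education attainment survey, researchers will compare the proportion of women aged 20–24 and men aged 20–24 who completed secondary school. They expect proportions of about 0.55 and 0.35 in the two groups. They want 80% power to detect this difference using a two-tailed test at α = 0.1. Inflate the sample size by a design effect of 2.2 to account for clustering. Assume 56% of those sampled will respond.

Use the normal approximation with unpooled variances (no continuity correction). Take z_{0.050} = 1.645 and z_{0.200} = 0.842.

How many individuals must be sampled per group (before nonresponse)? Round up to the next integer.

n = 289 per group

n = (z_{α/2} + z_β)² · [p₁(1−p₁) + p₂(1−p₂)] / (p₁ − p₂)²
  = (1.645 + 0.842)² · (0.55·0.45 + 0.35·0.65) / (0.20)²
  = (2.487)² · (0.2475 + 0.2275) / 0.0400
  = 6.1852 · 0.4750 / 0.0400
  = 73.45
Design effect: 2.2 × 73.45 = 161.59.
Adjust for 56% response: 161.59 / 0.56 = 288.55.
Round up → n = 289 per group.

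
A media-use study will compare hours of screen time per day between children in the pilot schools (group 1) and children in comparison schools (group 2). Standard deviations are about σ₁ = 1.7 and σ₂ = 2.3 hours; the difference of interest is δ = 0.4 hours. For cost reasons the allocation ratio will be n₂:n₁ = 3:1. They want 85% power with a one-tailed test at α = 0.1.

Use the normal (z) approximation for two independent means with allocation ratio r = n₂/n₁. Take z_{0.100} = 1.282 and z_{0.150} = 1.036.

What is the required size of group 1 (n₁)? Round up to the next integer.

n₁ = 157

n₁ = (z_α + z_β)² · (σ₁² + σ₂²/r) / δ²
   = (1.282 + 1.036)² · (1.7² + 2.3²/3) / 0.4²
   = 5.3731 · (2.89 + 1.7633) / 0.16
   = 5.3731 · 4.6533 / 0.16
   = 156.27
Round up → n₁ = 157; n₂ = r·n₁ = 3 × 157 = 471.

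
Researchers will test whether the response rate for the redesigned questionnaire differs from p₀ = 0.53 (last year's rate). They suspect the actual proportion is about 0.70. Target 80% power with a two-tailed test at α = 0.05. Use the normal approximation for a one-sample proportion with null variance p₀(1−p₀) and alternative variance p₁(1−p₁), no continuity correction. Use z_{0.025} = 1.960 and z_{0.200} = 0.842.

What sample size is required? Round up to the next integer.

n = 65

n = [z_{α/2}·√(p₀q₀) + z_β·√(p₁q₁)]² / (p₁ − p₀)²
  = [1.960·√(0.53·0.47) + 0.842·√(0.70·0.30)]² / (0.17)²
  = [1.960·0.4991 + 0.842·0.4583]² / 0.0289
  = [1.3641]² / 0.0289
  = 64.39
Round up → n = 65.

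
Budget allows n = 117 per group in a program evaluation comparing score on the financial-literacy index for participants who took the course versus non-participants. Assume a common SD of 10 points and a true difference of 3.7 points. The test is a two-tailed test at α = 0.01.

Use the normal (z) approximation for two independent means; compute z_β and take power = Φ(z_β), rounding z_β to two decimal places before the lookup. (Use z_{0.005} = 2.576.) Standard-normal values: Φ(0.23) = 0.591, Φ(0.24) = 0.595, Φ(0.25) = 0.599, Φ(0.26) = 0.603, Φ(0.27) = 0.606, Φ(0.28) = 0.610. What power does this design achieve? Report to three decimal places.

z_β = δ·√(n/(σ₁²+σ₂²)) − z_{α/2}
    = 3.7 · √(117/200) − 2.576
    = 3.7 · 0.76485 − 2.576
    = 2.8300 − 2.576 = 0.2540 → 0.25
Power = Φ(0.25) = 0.599.

Power ≈ 0.599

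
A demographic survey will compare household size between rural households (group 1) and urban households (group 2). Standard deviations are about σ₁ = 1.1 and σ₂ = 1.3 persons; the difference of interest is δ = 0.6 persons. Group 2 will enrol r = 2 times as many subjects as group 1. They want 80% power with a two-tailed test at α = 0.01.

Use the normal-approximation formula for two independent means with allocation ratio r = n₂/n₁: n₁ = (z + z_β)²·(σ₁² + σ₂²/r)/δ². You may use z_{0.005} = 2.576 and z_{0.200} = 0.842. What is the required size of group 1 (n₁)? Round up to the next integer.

n₁ = 67

n₁ = (z_{α/2} + z_β)² · (σ₁² + σ₂²/r) / δ²
   = (2.576 + 0.842)² · (1.1² + 1.3²/2) / 0.6²
   = 11.6827 · (1.21 + 0.845) / 0.36
   = 11.6827 · 2.055 / 0.36
   = 66.69
Round up → n₁ = 67; n₂ = r·n₁ = 2 × 67 = 134.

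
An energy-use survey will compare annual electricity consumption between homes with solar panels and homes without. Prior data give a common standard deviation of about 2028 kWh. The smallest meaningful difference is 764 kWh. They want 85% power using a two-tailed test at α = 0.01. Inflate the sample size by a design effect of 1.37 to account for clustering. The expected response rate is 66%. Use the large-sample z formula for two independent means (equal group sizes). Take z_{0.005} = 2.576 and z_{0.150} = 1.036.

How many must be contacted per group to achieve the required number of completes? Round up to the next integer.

n = 382 per group

n = (z_{α/2} + z_β)² · (σ₁² + σ₂²) / δ²
  = (2.576 + 1.036)² · (2·2028² = 8225568) / 764²
  = 13.0465 · 8225568 / 583696
  = 183.85
Design effect: 1.37 × 183.85 = 251.88.
Adjust for 66% response: 251.88 / 0.66 = 381.64.
Round up → n = 382 per group.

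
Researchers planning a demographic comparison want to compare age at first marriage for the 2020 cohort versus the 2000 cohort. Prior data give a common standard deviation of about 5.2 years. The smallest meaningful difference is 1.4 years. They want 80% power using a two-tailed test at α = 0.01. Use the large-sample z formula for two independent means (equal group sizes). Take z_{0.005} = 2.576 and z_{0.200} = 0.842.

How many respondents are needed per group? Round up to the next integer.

n = (z_{α/2} + z_β)² · (σ₁² + σ₂²) / δ²
  = (2.576 + 0.842)² · (2·5.2² = 54.08) / 1.4²
  = 11.6827 · 54.08 / 1.96
  = 322.35
Round up → n = 323 per group.

n = 323 per group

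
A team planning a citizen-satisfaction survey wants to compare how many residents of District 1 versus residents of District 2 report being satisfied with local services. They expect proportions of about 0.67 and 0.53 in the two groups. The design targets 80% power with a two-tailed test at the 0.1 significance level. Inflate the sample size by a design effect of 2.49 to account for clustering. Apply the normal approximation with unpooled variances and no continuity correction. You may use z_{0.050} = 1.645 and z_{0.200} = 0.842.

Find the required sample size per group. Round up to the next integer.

n = (z_{α/2} + z_β)² · [p₁(1−p₁) + p₂(1−p₂)] / (p₁ − p₂)²
  = (1.645 + 0.842)² · (0.67·0.33 + 0.53·0.47) / (0.14)²
  = (2.487)² · (0.2211 + 0.2491) / 0.0196
  = 6.1852 · 0.4702 / 0.0196
  = 148.38
Design effect: 2.49 × 148.38 = 369.47.
Round up → n = 370 per group.

n = 370 per group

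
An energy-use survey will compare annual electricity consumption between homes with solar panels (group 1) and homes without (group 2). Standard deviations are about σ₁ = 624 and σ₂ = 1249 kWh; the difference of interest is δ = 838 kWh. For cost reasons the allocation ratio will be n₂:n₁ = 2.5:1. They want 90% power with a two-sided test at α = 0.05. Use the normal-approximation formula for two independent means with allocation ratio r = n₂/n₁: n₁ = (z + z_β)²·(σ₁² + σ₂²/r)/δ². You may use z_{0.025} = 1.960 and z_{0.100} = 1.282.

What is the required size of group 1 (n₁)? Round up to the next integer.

n₁ = 16

n₁ = (z_{α/2} + z_β)² · (σ₁² + σ₂²/r) / δ²
   = (1.960 + 1.282)² · (624² + 1249²/2.5) / 838²
   = 10.5106 · (389376 + 624000.4) / 702244
   = 10.5106 · 1013376.4 / 702244
   = 15.17
Round up → n₁ = 16; n₂ = r·n₁ = 2.5 × 16 = 40.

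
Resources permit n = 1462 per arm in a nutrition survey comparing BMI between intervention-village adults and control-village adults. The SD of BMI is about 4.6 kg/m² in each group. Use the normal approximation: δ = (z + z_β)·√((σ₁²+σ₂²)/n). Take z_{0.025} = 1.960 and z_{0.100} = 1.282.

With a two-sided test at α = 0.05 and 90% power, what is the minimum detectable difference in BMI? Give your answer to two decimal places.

δ = (z_{α/2} + z_β) · √((σ₁²+σ₂²)/n)
  = (1.960 + 1.282) · √(42.32/1462)
  = 3.242 · √0.02895
  = 3.242 · 0.1701
  = 0.5516

Minimum detectable difference ≈ 0.55 kg/m²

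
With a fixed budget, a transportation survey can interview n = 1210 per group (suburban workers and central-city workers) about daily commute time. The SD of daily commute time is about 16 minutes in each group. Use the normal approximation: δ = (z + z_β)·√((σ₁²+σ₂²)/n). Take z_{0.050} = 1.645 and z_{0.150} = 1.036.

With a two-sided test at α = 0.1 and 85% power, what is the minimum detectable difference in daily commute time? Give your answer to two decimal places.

δ = (z_{α/2} + z_β) · √((σ₁²+σ₂²)/n)
  = (1.645 + 1.036) · √(512/1210)
  = 2.681 · √0.42314
  = 2.681 · 0.6505
  = 1.7440

Minimum detectable difference ≈ 1.74 minutes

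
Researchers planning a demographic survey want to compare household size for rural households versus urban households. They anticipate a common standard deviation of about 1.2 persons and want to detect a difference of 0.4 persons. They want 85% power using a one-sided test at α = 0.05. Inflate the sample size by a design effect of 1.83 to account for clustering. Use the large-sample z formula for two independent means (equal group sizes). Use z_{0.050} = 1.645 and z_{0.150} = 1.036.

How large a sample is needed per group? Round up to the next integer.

n = 237 per group

n = (z_α + z_β)² · (σ₁² + σ₂²) / δ²
  = (1.645 + 1.036)² · (2·1.2² = 2.88) / 0.4²
  = 7.1878 · 2.88 / 0.16
  = 129.38
Design effect: 1.83 × 129.38 = 236.76.
Round up → n = 237 per group.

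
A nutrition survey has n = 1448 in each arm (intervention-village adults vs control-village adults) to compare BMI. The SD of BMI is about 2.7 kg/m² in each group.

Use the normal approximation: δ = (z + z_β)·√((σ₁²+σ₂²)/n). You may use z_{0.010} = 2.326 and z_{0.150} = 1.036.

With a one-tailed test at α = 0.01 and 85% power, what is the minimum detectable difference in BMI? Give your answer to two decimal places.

δ = (z_α + z_β) · √((σ₁²+σ₂²)/n)
  = (2.326 + 1.036) · √(14.58/1448)
  = 3.362 · √0.01007
  = 3.362 · 0.1003
  = 0.3374

Minimum detectable difference ≈ 0.34 kg/m²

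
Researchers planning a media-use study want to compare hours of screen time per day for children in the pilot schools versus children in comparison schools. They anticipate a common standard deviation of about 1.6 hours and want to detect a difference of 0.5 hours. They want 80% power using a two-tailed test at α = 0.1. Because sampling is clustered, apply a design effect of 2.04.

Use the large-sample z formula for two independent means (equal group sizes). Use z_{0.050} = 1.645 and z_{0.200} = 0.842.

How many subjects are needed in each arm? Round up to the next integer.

n = (z_{α/2} + z_β)² · (σ₁² + σ₂²) / δ²
  = (1.645 + 0.842)² · (2·1.6² = 5.12) / 0.5²
  = 6.1852 · 5.12 / 0.25
  = 126.67
Design effect: 2.04 × 126.67 = 258.41.
Round up → n = 259 per group.

n = 259 per group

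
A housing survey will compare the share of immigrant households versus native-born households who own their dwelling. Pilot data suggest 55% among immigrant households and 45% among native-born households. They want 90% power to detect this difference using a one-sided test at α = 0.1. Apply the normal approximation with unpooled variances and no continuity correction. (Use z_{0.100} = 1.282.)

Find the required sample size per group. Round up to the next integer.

n = (z_α + z_β)² · [p₁(1−p₁) + p₂(1−p₂)] / (p₁ − p₂)²
  = (1.282 + 1.282)² · (0.55·0.45 + 0.45·0.55) / (0.10)²
  = (2.564)² · (0.2475 + 0.2475) / 0.0100
  = 6.5741 · 0.4950 / 0.0100
  = 325.42
Round up → n = 326 per group.

n = 326 per group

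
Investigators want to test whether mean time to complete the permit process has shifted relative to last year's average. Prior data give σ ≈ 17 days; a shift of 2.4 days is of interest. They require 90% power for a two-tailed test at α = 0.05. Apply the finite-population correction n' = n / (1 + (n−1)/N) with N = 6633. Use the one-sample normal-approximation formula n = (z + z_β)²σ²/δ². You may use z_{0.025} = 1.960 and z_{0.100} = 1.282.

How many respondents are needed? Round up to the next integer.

n = 489

n = (z_{α/2} + z_β)² · σ² / δ²
  = (1.960 + 1.282)² · 17² / 2.4²
  = 10.5106 · 289 / 5.76
  = 527.35
Finite-population correction (N = 6633): 527.35 / (1 + (527.35 − 1)/6633) = 488.58.
Round up → n = 489.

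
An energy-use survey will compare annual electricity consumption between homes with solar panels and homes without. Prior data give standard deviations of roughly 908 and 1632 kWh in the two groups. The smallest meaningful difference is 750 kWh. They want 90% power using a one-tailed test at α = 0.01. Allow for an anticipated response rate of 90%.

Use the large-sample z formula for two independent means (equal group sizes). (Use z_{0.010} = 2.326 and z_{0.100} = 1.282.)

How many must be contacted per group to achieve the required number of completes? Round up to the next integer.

n = (z_α + z_β)² · (σ₁² + σ₂²) / δ²
  = (2.326 + 1.282)² · (908² + 1632² = 3487888) / 750²
  = 13.0177 · 3487888 / 562500
  = 80.72
Adjust for 90% response: 80.72 / 0.90 = 89.69.
Round up → n = 90 per group.

n = 90 per group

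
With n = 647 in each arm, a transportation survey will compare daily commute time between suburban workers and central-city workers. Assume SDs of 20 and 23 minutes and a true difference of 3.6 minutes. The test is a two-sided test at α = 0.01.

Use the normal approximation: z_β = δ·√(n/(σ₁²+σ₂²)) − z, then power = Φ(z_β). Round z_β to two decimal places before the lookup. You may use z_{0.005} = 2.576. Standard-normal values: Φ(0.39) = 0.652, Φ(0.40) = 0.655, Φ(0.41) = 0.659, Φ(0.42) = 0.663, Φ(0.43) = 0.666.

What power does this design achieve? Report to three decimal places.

z_β = δ·√(n/(σ₁²+σ₂²)) − z_{α/2}
    = 3.6 · √(647/929) − 2.576
    = 3.6 · 0.83453 − 2.576
    = 3.0043 − 2.576 = 0.4283 → 0.43
Power = Φ(0.43) = 0.666.

Power ≈ 0.666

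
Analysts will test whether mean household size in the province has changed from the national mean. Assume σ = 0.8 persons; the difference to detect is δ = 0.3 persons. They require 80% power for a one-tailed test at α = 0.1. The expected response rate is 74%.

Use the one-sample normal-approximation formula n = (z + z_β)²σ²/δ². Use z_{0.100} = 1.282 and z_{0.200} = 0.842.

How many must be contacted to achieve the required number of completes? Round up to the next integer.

n = (z_α + z_β)² · σ² / δ²
  = (1.282 + 0.842)² · 0.8² / 0.3²
  = 4.5114 · 0.64 / 0.09
  = 32.08
Adjust for 74% response: 32.08 / 0.74 = 43.35.
Round up → n = 44.

n = 44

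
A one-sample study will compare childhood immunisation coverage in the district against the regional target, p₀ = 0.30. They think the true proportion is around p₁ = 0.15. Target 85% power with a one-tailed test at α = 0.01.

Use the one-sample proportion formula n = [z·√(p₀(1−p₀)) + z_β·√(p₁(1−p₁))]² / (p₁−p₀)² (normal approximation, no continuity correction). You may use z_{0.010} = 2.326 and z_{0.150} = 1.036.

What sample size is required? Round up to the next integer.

n = 92

n = [z_α·√(p₀q₀) + z_β·√(p₁q₁)]² / (p₁ − p₀)²
  = [2.326·√(0.30·0.70) + 1.036·√(0.15·0.85)]² / (-0.15)²
  = [2.326·0.4583 + 1.036·0.3571]² / 0.0225
  = [1.4358]² / 0.0225
  = 91.63
Round up → n = 92.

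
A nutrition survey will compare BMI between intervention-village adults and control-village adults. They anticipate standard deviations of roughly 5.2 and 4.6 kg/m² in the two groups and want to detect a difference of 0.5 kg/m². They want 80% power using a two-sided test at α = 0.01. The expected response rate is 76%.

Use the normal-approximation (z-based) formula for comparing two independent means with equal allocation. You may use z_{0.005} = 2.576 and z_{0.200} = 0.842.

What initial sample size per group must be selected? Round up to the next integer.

n = (z_{α/2} + z_β)² · (σ₁² + σ₂²) / δ²
  = (2.576 + 0.842)² · (5.2² + 4.6² = 48.2) / 0.5²
  = 11.6827 · 48.2 / 0.25
  = 2252.43
Adjust for 76% response: 2252.43 / 0.76 = 2963.72.
Round up → n = 2964 per group.

n = 2964 per group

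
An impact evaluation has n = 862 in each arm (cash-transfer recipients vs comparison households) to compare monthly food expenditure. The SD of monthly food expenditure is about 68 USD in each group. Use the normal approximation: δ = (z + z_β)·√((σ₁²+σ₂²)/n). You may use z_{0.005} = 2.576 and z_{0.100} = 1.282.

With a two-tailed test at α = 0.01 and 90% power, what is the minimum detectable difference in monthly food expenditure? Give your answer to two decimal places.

Minimum detectable difference ≈ 12.64 USD

δ = (z_{α/2} + z_β) · √((σ₁²+σ₂²)/n)
  = (2.576 + 1.282) · √(9248/862)
  = 3.858 · √10.7285
  = 3.858 · 3.2754
  = 12.6367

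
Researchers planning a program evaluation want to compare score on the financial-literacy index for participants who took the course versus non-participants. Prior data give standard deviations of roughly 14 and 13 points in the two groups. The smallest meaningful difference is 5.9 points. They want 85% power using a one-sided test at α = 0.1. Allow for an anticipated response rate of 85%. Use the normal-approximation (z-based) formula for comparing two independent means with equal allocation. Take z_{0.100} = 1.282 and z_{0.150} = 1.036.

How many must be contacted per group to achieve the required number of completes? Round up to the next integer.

n = 67 per group

n = (z_α + z_β)² · (σ₁² + σ₂²) / δ²
  = (1.282 + 1.036)² · (14² + 13² = 365) / 5.9²
  = 5.3731 · 365 / 34.81
  = 56.34
Adjust for 85% response: 56.34 / 0.85 = 66.28.
Round up → n = 67 per group.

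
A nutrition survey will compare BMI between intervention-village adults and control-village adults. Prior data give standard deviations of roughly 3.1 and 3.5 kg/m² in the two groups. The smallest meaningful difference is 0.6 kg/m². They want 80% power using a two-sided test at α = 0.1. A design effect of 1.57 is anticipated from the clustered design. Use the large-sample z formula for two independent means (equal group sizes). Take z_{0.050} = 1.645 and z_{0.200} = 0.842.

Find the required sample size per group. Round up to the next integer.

n = 590 per group

n = (z_{α/2} + z_β)² · (σ₁² + σ₂²) / δ²
  = (1.645 + 0.842)² · (3.1² + 3.5² = 21.86) / 0.6²
  = 6.1852 · 21.86 / 0.36
  = 375.58
Design effect: 1.57 × 375.58 = 589.66.
Round up → n = 590 per group.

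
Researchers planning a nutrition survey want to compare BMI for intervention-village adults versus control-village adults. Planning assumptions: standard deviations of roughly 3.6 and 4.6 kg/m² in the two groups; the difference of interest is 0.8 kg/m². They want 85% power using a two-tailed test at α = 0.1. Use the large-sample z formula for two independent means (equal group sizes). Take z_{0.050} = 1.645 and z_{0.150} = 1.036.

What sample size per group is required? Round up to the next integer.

n = 384 per group

n = (z_{α/2} + z_β)² · (σ₁² + σ₂²) / δ²
  = (1.645 + 1.036)² · (3.6² + 4.6² = 34.12) / 0.8²
  = 7.1878 · 34.12 / 0.64
  = 383.20
Round up → n = 384 per group.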